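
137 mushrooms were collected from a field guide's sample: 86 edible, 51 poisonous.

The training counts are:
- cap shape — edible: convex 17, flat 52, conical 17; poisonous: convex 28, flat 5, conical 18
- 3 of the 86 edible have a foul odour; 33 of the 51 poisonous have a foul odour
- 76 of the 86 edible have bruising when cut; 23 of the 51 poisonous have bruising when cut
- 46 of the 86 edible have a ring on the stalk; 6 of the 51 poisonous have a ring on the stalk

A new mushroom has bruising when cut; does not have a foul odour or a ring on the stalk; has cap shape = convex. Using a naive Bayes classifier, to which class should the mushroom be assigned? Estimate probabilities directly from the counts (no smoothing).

edible

edible: (86/137) × (17/86) × (83/86) × (76/86) × (40/86) ≈ 0.0492249
poisonous: (51/137) × (28/51) × (18/51) × (23/51) × (45/51) ≈ 0.0287038
Highest score → edible.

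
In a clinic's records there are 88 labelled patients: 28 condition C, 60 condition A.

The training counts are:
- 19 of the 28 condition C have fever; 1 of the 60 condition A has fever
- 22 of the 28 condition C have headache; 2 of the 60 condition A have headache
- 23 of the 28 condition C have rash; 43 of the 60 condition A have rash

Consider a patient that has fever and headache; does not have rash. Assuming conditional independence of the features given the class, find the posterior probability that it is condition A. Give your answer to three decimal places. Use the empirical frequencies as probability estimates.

condition C: (28/88) × (19/28) × (22/28) × (5/28) ≈ 0.0302934
condition A: (60/88) × (1/60) × (2/60) × (17/60) ≈ 0.000107323
P(condition A | x) = 0.000107323 / 0.030400723 ≈ 0.004

0.004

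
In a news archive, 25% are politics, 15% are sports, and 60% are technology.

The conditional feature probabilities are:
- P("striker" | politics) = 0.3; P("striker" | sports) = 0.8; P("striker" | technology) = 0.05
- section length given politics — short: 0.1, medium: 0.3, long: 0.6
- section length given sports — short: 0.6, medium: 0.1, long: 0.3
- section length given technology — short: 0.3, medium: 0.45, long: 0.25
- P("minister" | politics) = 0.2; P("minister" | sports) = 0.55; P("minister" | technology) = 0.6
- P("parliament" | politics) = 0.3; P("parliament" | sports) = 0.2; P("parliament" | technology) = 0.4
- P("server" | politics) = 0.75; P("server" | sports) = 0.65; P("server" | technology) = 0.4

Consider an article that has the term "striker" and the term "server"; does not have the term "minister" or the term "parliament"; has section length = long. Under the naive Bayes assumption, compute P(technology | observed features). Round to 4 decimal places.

0.0257

politics: 0.25 × 0.3 × 0.6 × (1−0.2) × (1−0.3) × 0.75 = 0.0189
sports: 0.15 × 0.8 × 0.3 × (1−0.55) × (1−0.2) × 0.65 = 0.008424
technology: 0.6 × 0.05 × 0.25 × (1−0.6) × (1−0.4) × 0.4 = 0.00072
P(technology | x) = 0.00072 / 0.028044 ≈ 0.0257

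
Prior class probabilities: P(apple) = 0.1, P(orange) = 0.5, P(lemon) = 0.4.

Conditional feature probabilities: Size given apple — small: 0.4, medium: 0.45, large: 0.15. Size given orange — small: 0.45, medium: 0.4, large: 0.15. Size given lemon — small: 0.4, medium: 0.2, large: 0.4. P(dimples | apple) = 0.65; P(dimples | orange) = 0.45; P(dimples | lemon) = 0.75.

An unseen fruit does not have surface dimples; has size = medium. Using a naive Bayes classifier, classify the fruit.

orange

apple: 0.1 × 0.45 × (1−0.65) = 0.01575
orange: 0.5 × 0.4 × (1−0.45) = 0.11
lemon: 0.4 × 0.2 × (1−0.75) = 0.02
Highest score → orange.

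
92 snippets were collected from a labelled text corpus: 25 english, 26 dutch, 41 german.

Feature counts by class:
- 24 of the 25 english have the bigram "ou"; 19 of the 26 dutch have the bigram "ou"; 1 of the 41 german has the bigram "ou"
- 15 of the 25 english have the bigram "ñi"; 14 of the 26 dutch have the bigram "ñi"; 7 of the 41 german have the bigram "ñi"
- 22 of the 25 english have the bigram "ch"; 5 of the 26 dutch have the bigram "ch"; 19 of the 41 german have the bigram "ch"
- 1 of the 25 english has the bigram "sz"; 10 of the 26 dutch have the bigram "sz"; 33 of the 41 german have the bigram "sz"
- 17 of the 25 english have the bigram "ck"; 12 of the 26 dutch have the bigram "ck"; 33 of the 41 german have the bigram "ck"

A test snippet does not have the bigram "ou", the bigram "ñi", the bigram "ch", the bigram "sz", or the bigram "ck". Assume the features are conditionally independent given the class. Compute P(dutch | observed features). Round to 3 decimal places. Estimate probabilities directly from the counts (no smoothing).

0.555

english: (25/92) × (1/25) × (10/25) × (3/25) × (24/25) × (8/25) ≈ 0.000160278
dutch: (26/92) × (7/26) × (12/26) × (21/26) × (16/26) × (14/26) ≈ 0.00939865
german: (41/92) × (40/41) × (34/41) × (22/41) × (8/41) × (8/41) ≈ 0.00736577
P(dutch | x) = 0.00939865 / 0.016924698 ≈ 0.555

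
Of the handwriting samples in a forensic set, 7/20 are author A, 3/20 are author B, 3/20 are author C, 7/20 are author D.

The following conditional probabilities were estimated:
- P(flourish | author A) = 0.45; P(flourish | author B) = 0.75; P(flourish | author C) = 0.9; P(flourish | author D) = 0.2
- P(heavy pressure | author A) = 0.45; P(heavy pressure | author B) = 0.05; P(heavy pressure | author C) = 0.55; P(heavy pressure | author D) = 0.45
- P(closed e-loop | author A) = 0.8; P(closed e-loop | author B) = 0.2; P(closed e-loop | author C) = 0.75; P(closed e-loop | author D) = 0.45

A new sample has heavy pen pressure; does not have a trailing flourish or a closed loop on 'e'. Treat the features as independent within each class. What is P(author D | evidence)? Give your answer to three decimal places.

author A: 0.35 × (1−0.45) × 0.45 × (1−0.8) = 0.017325
author B: 0.15 × (1−0.75) × 0.05 × (1−0.2) = 0.0015
author C: 0.15 × (1−0.9) × 0.55 × (1−0.75) = 0.0020625
author D: 0.35 × (1−0.2) × 0.45 × (1−0.45) = 0.0693
P(author D | x) = 0.0693 / 0.0901875 ≈ 0.768

0.768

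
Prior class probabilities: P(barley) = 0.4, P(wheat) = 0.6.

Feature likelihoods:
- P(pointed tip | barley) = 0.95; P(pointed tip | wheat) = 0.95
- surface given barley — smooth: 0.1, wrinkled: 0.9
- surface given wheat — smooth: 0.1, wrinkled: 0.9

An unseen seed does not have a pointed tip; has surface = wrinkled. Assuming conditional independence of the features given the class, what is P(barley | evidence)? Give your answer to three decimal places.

0.400

barley: 0.4 × (1−0.95) × 0.9 = 0.018
wheat: 0.6 × (1−0.95) × 0.9 = 0.027
P(barley | x) = 0.018 / 0.045 ≈ 0.400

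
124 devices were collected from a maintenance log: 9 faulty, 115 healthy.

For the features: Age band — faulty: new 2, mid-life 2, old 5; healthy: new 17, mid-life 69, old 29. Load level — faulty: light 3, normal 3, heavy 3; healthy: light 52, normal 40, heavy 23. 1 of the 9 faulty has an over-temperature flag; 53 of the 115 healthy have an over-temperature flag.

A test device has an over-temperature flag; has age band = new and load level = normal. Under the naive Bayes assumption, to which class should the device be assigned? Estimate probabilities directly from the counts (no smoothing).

healthy

faulty: (9/124) × (2/9) × (3/9) × (1/9) ≈ 0.000597372
healthy: (115/124) × (17/115) × (40/115) × (53/115) ≈ 0.0219769
Highest score → healthy.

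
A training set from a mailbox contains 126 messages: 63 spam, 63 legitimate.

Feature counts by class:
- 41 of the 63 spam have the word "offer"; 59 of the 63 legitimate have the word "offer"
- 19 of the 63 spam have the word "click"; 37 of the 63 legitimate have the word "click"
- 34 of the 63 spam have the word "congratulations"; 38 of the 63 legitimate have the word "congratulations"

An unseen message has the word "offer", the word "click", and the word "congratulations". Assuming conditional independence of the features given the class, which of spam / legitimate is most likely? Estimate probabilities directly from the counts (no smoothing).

spam: (63/126) × (41/63) × (19/63) × (34/63) ≈ 0.052962
legitimate: (63/126) × (59/63) × (37/63) × (38/63) ≈ 0.165877
Highest score → legitimate.

legitimate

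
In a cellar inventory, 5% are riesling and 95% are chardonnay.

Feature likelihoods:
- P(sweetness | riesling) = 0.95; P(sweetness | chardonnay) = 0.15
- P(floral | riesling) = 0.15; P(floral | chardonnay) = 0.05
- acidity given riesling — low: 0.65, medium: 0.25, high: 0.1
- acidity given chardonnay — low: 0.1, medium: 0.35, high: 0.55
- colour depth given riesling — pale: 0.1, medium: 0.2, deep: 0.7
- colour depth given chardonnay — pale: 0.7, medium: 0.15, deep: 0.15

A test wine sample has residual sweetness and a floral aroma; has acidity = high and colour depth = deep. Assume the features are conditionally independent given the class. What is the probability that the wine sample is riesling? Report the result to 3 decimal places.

0.459

riesling: 0.05 × 0.95 × 0.15 × 0.1 × 0.7 = 0.00049875
chardonnay: 0.95 × 0.15 × 0.05 × 0.55 × 0.15 = 0.0005878125
P(riesling | x) = 0.00049875 / 0.0010865625 ≈ 0.459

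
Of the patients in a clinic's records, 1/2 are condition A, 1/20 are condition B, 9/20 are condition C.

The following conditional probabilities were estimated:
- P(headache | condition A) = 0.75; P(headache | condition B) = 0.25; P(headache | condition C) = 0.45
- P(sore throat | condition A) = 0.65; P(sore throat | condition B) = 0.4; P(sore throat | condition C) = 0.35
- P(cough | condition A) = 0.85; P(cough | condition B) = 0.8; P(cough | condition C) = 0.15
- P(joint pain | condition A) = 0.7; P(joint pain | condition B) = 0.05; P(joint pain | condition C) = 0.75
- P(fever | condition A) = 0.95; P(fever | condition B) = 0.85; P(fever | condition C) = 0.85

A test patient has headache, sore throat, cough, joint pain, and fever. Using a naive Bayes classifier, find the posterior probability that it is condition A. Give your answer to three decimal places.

0.952

condition A: 0.5 × 0.75 × 0.65 × 0.85 × 0.7 × 0.95 = 0.1377796875
condition B: 0.05 × 0.25 × 0.4 × 0.8 × 0.05 × 0.85 = 0.00017
condition C: 0.45 × 0.45 × 0.35 × 0.15 × 0.75 × 0.85 = 0.006777421875
P(condition A | x) = 0.1377796875 / 0.144727109375 ≈ 0.952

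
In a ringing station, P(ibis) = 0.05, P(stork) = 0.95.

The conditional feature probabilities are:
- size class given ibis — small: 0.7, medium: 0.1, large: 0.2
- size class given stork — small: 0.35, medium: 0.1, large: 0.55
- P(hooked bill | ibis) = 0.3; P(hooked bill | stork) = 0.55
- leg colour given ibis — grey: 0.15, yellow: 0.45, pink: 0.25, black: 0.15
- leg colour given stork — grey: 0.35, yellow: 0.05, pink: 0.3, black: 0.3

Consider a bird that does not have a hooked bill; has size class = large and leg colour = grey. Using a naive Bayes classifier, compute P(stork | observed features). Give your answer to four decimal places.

ibis: 0.05 × 0.2 × (1−0.3) × 0.15 = 0.00105
stork: 0.95 × 0.55 × (1−0.55) × 0.35 = 0.08229375
P(stork | x) = 0.08229375 / 0.08334375 ≈ 0.9874

0.9874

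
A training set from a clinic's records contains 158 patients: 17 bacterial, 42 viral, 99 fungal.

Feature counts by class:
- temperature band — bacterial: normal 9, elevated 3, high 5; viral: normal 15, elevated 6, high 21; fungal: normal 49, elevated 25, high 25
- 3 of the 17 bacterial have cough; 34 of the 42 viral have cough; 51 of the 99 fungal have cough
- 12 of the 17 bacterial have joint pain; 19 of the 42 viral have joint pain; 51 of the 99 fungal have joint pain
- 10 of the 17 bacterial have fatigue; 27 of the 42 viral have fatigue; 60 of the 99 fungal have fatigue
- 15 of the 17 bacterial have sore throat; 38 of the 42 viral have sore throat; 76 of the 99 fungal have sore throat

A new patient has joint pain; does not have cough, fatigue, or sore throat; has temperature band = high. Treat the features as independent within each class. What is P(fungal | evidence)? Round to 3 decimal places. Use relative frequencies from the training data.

0.739

bacterial: (17/158) × (5/17) × (14/17) × (12/17) × (7/17) × (2/17) ≈ 0.000891158
viral: (42/158) × (21/42) × (8/42) × (19/42) × (15/42) × (4/42) ≈ 0.000389547
fungal: (99/158) × (25/99) × (48/99) × (51/99) × (39/99) × (23/99) ≈ 0.00361698
P(fungal | x) = 0.00361698 / 0.004897685 ≈ 0.739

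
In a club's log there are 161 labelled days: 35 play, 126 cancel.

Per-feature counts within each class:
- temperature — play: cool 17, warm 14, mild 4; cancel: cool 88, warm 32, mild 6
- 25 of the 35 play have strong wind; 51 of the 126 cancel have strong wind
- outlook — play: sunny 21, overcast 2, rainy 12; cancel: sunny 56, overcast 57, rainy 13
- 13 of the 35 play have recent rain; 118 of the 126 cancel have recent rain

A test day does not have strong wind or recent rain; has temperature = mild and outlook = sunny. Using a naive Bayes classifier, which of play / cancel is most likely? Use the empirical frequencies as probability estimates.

play: (35/161) × (4/35) × (10/35) × (21/35) × (22/35) ≈ 0.00267715
cancel: (126/161) × (6/126) × (75/126) × (56/126) × (8/126) ≈ 0.000625969
Highest score → play.

play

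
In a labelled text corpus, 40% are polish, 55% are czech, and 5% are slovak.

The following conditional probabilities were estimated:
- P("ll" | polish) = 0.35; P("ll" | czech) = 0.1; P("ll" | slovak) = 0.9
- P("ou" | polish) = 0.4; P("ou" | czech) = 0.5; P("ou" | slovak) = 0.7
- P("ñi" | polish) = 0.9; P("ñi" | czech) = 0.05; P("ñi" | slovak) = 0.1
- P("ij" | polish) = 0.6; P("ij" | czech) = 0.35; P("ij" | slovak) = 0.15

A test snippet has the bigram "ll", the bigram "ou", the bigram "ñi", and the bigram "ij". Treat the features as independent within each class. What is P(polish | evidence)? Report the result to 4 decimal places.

polish: 0.4 × 0.35 × 0.4 × 0.9 × 0.6 = 0.03024
czech: 0.55 × 0.1 × 0.5 × 0.05 × 0.35 = 0.00048125
slovak: 0.05 × 0.9 × 0.7 × 0.1 × 0.15 = 0.0004725
P(polish | x) = 0.03024 / 0.03119375 ≈ 0.9694

0.9694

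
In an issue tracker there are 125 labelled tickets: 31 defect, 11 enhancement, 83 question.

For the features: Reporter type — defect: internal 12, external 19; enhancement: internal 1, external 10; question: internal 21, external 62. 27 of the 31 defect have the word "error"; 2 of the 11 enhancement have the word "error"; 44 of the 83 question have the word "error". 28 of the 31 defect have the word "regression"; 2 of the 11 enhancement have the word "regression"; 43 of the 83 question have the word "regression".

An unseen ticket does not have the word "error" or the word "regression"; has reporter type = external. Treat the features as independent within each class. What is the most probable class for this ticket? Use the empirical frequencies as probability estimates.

question

defect: (31/125) × (19/31) × (4/31) × (3/31) ≈ 0.00189802
enhancement: (11/125) × (10/11) × (9/11) × (9/11) ≈ 0.0535537
question: (83/125) × (62/83) × (39/83) × (40/83) ≈ 0.112318
Highest score → question.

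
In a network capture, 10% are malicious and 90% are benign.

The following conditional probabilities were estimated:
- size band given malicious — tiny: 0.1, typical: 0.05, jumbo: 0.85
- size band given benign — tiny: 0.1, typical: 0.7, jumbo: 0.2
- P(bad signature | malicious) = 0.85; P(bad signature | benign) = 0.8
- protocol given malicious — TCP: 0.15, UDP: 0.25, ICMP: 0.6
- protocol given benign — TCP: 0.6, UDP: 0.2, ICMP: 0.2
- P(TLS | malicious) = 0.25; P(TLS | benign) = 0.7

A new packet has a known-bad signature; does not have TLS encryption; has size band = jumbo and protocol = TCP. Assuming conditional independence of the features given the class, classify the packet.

malicious: 0.1 × 0.85 × 0.85 × 0.15 × (1−0.25) = 0.008128125
benign: 0.9 × 0.2 × 0.8 × 0.6 × (1−0.7) = 0.02592
Highest score → benign.

benign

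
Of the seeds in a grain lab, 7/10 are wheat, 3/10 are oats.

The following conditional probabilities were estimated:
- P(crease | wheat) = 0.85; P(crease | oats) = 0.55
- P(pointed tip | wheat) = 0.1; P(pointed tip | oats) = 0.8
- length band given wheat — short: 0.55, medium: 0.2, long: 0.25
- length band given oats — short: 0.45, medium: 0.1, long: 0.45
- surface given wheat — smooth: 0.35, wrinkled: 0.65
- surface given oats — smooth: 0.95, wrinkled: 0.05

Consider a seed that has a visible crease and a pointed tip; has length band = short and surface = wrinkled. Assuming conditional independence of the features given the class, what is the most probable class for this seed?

wheat: 0.7 × 0.85 × 0.1 × 0.55 × 0.65 = 0.02127125
oats: 0.3 × 0.55 × 0.8 × 0.45 × 0.05 = 0.00297
Highest score → wheat.

wheat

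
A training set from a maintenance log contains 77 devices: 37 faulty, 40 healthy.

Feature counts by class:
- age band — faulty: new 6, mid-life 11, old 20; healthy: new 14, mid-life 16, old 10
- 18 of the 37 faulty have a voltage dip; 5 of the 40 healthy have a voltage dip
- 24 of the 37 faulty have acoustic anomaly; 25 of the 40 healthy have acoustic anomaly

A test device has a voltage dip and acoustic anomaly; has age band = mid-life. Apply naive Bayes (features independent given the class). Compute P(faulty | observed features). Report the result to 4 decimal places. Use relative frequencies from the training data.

0.7352

faulty: (37/77) × (11/37) × (18/37) × (24/37) ≈ 0.0450798
healthy: (40/77) × (16/40) × (5/40) × (25/40) ≈ 0.0162338
P(faulty | x) = 0.0450798 / 0.0613136 ≈ 0.7352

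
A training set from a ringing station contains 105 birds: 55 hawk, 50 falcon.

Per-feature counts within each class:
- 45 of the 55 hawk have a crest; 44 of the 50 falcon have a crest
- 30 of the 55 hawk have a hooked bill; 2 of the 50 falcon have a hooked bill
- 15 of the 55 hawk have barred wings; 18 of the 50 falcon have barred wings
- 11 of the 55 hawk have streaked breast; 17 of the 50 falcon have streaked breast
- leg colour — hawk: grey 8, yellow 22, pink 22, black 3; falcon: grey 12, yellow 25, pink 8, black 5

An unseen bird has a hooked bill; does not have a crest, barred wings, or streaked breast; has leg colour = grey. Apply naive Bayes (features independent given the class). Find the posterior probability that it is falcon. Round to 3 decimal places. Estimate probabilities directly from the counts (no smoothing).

0.050

hawk: (55/105) × (10/55) × (30/55) × (40/55) × (44/55) × (8/55) ≈ 0.00439626
falcon: (50/105) × (6/50) × (2/50) × (32/50) × (33/50) × (12/50) ≈ 0.000231717
P(falcon | x) = 0.000231717 / 0.004627977 ≈ 0.050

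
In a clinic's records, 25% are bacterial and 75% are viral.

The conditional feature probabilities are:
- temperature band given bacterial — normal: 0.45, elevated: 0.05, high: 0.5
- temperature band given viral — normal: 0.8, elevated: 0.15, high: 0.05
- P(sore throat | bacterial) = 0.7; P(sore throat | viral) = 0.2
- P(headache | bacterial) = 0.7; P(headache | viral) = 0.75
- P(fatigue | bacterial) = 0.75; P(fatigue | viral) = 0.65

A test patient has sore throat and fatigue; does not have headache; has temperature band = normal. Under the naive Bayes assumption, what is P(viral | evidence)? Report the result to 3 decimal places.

0.524

bacterial: 0.25 × 0.45 × 0.7 × (1−0.7) × 0.75 = 0.01771875
viral: 0.75 × 0.8 × 0.2 × (1−0.75) × 0.65 = 0.0195
P(viral | x) = 0.0195 / 0.03721875 ≈ 0.524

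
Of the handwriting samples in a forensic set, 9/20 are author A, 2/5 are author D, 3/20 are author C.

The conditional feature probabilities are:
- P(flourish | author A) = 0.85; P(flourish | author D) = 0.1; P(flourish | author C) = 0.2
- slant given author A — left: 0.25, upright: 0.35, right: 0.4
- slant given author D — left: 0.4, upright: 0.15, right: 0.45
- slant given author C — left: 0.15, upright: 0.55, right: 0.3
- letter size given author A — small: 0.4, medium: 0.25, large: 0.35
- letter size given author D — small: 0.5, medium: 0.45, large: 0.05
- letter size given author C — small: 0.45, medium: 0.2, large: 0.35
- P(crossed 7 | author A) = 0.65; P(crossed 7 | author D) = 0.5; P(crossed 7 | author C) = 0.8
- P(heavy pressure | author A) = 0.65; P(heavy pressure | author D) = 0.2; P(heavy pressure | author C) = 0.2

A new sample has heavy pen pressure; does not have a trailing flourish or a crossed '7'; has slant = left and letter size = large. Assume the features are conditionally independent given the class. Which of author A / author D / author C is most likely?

author A

author A: 0.45 × (1−0.85) × 0.25 × 0.35 × (1−0.65) × 0.65 = 0.001343671875
author D: 0.4 × (1−0.1) × 0.4 × 0.05 × (1−0.5) × 0.2 = 0.00072
author C: 0.15 × (1−0.2) × 0.15 × 0.35 × (1−0.8) × 0.2 = 0.000252
Highest score → author A.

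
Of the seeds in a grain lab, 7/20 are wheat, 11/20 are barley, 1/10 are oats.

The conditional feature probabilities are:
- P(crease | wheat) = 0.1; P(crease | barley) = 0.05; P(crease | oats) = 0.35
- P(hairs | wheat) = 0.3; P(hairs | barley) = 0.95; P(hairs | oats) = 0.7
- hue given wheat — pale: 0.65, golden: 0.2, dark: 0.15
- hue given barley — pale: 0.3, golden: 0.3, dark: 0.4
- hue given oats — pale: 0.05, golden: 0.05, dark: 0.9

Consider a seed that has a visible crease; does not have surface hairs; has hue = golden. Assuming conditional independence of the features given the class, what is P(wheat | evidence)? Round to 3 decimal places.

wheat: 0.35 × 0.1 × (1−0.3) × 0.2 = 0.0049
barley: 0.55 × 0.05 × (1−0.95) × 0.3 = 0.0004125
oats: 0.1 × 0.35 × (1−0.7) × 0.05 = 0.000525
P(wheat | x) = 0.0049 / 0.0058375 ≈ 0.839

0.839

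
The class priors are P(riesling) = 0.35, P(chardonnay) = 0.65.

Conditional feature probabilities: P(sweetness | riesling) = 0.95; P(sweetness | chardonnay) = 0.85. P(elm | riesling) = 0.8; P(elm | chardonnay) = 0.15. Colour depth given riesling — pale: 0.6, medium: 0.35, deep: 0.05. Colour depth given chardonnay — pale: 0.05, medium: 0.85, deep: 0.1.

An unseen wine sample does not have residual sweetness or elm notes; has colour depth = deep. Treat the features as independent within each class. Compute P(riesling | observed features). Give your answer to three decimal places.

riesling: 0.35 × (1−0.95) × (1−0.8) × 0.05 = 0.000175
chardonnay: 0.65 × (1−0.85) × (1−0.15) × 0.1 = 0.0082875
P(riesling | x) = 0.000175 / 0.0084625 ≈ 0.021

0.021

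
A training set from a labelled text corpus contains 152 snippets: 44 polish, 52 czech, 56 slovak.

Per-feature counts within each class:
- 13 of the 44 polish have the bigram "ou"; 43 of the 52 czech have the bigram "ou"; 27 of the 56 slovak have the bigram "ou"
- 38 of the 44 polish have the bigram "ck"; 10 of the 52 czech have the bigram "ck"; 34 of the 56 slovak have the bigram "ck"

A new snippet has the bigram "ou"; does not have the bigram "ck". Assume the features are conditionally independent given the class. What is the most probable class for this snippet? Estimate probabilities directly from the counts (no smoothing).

czech

polish: (44/152) × (13/44) × (6/44) ≈ 0.0116627
czech: (52/152) × (43/52) × (42/52) ≈ 0.228492
slovak: (56/152) × (27/56) × (22/56) ≈ 0.0697838
Highest score → czech.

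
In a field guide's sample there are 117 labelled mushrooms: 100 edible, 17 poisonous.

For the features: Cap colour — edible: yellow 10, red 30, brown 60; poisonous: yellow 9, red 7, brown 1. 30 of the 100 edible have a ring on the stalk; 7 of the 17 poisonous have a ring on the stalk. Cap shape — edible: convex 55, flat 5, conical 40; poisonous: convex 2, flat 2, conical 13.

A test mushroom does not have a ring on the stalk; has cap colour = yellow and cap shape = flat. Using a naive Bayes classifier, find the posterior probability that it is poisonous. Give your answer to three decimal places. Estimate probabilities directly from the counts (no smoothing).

edible: (100/117) × (10/100) × (70/100) × (5/100) ≈ 0.00299145
poisonous: (17/117) × (9/17) × (10/17) × (2/17) ≈ 0.0053234
P(poisonous | x) = 0.0053234 / 0.00831485 ≈ 0.640

0.640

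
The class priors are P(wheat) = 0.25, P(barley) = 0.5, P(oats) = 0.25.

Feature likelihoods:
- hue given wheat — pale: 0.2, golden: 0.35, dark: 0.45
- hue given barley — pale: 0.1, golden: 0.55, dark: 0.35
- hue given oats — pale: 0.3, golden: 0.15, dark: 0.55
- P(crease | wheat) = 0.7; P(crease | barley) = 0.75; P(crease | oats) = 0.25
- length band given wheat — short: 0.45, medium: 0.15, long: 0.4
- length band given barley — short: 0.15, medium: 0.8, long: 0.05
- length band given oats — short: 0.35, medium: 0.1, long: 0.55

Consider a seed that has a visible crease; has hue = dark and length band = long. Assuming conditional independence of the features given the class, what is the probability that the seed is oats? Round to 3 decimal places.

0.332

wheat: 0.25 × 0.45 × 0.7 × 0.4 = 0.0315
barley: 0.5 × 0.35 × 0.75 × 0.05 = 0.0065625
oats: 0.25 × 0.55 × 0.25 × 0.55 = 0.01890625
P(oats | x) = 0.01890625 / 0.05696875 ≈ 0.332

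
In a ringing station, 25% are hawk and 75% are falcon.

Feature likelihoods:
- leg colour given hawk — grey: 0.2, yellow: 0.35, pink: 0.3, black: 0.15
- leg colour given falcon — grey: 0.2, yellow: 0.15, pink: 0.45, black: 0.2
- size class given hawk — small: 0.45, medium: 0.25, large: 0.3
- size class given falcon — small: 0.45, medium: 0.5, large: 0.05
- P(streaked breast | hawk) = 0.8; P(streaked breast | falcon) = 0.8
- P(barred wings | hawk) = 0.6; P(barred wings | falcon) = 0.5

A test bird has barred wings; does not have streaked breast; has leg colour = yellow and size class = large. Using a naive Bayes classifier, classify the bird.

hawk: 0.25 × 0.35 × 0.3 × (1−0.8) × 0.6 = 0.00315
falcon: 0.75 × 0.15 × 0.05 × (1−0.8) × 0.5 = 0.0005625
Highest score → hawk.

hawk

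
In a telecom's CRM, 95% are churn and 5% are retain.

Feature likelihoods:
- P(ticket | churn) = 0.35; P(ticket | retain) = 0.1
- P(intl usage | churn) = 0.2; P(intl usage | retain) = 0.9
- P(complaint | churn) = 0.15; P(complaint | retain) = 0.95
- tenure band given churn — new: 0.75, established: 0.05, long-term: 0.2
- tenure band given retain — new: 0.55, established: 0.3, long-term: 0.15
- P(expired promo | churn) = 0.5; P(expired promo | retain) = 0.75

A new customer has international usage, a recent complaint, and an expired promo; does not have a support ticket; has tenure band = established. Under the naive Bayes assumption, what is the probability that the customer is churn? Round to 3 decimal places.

0.051

churn: 0.95 × (1−0.35) × 0.2 × 0.15 × 0.05 × 0.5 = 0.000463125
retain: 0.05 × (1−0.1) × 0.9 × 0.95 × 0.3 × 0.75 = 0.008656875
P(churn | x) = 0.000463125 / 0.00912 ≈ 0.051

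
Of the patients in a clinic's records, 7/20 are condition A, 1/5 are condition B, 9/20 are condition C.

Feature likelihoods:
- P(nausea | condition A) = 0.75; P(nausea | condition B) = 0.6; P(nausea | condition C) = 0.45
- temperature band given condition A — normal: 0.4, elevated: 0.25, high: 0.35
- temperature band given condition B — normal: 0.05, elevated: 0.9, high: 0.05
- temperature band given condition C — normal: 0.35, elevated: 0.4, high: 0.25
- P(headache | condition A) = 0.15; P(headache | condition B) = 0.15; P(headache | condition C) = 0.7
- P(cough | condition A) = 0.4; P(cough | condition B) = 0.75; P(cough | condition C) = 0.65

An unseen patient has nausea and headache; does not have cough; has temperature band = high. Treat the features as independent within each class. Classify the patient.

condition C

condition A: 0.35 × 0.75 × 0.35 × 0.15 × (1−0.4) = 0.00826875
condition B: 0.2 × 0.6 × 0.05 × 0.15 × (1−0.75) = 0.000225
condition C: 0.45 × 0.45 × 0.25 × 0.7 × (1−0.65) = 0.012403125
Highest score → condition C.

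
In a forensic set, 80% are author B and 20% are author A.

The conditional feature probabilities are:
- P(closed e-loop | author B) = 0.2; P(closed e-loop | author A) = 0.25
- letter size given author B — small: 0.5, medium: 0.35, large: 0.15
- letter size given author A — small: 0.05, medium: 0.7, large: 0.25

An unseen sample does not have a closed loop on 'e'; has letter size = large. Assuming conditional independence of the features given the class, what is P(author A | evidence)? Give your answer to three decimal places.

0.281

author B: 0.8 × (1−0.2) × 0.15 = 0.096
author A: 0.2 × (1−0.25) × 0.25 = 0.0375
P(author A | x) = 0.0375 / 0.1335 ≈ 0.281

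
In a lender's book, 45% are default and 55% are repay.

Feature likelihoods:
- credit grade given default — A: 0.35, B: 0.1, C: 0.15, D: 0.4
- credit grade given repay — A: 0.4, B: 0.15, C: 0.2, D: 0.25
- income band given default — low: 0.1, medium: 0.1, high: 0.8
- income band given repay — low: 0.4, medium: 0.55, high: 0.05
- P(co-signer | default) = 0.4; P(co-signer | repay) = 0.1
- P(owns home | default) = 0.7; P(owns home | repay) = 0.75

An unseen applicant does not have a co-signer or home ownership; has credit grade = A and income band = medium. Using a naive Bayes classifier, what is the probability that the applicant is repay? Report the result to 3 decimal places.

default: 0.45 × 0.35 × 0.1 × (1−0.4) × (1−0.7) = 0.002835
repay: 0.55 × 0.4 × 0.55 × (1−0.1) × (1−0.75) = 0.027225
P(repay | x) = 0.027225 / 0.03006 ≈ 0.906

0.906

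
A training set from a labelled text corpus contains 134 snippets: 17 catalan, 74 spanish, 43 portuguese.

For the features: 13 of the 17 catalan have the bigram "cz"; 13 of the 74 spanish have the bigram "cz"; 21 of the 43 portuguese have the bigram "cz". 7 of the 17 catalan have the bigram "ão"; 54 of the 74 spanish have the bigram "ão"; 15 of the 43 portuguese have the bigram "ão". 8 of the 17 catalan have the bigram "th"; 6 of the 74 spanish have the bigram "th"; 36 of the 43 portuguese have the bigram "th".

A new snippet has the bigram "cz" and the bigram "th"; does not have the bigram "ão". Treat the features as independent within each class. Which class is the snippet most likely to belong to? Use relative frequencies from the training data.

catalan: (17/134) × (13/17) × (10/17) × (8/17) ≈ 0.0268553
spanish: (74/134) × (13/74) × (20/74) × (6/74) ≈ 0.00212597
portuguese: (43/134) × (21/43) × (28/43) × (36/43) ≈ 0.0854355
Highest score → portuguese.

portuguese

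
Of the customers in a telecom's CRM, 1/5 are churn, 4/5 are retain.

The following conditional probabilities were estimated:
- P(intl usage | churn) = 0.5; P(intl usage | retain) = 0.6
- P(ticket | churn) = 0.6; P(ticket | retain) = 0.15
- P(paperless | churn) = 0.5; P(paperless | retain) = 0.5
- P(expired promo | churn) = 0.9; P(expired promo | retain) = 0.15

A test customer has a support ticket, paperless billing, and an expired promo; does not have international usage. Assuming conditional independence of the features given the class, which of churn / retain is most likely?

churn: 0.2 × (1−0.5) × 0.6 × 0.5 × 0.9 = 0.027
retain: 0.8 × (1−0.6) × 0.15 × 0.5 × 0.15 = 0.0036
Highest score → churn.

churn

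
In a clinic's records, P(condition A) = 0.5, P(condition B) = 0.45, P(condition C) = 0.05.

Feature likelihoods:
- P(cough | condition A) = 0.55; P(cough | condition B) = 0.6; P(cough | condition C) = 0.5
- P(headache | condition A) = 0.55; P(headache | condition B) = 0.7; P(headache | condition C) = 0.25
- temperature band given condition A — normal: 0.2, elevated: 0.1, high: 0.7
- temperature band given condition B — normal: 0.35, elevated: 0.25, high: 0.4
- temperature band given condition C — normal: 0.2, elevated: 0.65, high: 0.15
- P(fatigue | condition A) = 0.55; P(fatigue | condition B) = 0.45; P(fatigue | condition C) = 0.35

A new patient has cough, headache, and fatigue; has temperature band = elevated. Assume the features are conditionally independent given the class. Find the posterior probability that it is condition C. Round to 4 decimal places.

0.0459

condition A: 0.5 × 0.55 × 0.55 × 0.1 × 0.55 = 0.00831875
condition B: 0.45 × 0.6 × 0.7 × 0.25 × 0.45 = 0.0212625
condition C: 0.05 × 0.5 × 0.25 × 0.65 × 0.35 = 0.001421875
P(condition C | x) = 0.001421875 / 0.031003125 ≈ 0.0459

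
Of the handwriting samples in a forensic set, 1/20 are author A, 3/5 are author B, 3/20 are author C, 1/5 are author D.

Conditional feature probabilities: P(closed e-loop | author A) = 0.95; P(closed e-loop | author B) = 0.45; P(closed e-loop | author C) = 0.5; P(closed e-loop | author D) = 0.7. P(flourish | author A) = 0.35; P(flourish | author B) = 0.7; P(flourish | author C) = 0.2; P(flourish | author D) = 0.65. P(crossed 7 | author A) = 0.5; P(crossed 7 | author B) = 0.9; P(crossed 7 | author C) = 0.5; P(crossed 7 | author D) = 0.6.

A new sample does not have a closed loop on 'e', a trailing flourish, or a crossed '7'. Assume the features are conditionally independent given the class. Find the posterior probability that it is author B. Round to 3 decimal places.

author A: 0.05 × (1−0.95) × (1−0.35) × (1−0.5) = 0.0008125
author B: 0.6 × (1−0.45) × (1−0.7) × (1−0.9) = 0.0099
author C: 0.15 × (1−0.5) × (1−0.2) × (1−0.5) = 0.03
author D: 0.2 × (1−0.7) × (1−0.65) × (1−0.6) = 0.0084
P(author B | x) = 0.0099 / 0.0491125 ≈ 0.202

0.202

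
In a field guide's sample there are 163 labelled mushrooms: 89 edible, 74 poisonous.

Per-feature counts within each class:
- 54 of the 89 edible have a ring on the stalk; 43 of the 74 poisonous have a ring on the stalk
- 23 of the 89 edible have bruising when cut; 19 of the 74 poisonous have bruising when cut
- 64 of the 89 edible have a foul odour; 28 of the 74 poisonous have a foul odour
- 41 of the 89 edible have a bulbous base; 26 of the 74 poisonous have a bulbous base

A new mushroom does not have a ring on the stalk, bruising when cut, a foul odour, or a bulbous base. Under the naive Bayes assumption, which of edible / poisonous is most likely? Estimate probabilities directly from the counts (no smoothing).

edible: (89/163) × (35/89) × (66/89) × (25/89) × (48/89) ≈ 0.0241232
poisonous: (74/163) × (31/74) × (55/74) × (46/74) × (48/74) ≈ 0.0569955
Highest score → poisonous.

poisonous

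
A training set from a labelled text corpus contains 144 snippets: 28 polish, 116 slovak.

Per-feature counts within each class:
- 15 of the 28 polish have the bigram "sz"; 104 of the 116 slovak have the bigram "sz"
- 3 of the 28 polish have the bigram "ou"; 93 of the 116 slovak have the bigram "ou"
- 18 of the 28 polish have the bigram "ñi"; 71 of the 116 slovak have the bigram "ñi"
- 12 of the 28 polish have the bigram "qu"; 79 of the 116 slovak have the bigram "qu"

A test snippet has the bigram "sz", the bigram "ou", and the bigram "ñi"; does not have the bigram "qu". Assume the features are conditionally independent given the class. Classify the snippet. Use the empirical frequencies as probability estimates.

polish: (28/144) × (15/28) × (3/28) × (18/28) × (16/28) ≈ 0.00409985
slovak: (116/144) × (104/116) × (93/116) × (71/116) × (37/116) ≈ 0.113042
Highest score → slovak.

slovak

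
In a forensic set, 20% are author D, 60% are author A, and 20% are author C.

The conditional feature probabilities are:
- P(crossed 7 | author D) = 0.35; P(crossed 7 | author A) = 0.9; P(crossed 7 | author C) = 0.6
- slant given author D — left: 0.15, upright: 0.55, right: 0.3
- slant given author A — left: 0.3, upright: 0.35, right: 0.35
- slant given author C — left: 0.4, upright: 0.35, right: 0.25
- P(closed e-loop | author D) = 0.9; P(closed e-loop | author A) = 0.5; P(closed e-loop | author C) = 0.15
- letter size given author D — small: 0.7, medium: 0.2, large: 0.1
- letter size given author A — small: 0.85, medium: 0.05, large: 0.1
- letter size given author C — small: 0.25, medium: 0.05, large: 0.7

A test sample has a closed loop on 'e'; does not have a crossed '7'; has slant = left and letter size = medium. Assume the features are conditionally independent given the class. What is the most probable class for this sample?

author D

author D: 0.2 × (1−0.35) × 0.15 × 0.9 × 0.2 = 0.00351
author A: 0.6 × (1−0.9) × 0.3 × 0.5 × 0.05 = 0.00045
author C: 0.2 × (1−0.6) × 0.4 × 0.15 × 0.05 = 0.00024
Highest score → author D.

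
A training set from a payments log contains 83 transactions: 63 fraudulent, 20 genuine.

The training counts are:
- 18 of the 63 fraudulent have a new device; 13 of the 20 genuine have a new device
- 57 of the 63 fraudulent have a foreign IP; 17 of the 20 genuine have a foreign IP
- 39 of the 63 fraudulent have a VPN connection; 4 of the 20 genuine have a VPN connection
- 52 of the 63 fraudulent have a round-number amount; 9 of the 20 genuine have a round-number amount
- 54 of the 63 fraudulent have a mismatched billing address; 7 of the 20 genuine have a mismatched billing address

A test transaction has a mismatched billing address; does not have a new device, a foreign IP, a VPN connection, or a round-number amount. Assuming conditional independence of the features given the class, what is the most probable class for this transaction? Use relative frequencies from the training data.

fraudulent

fraudulent: (63/83) × (45/63) × (6/63) × (24/63) × (11/63) × (54/63) ≈ 0.00294389
genuine: (20/83) × (7/20) × (3/20) × (16/20) × (11/20) × (7/20) ≈ 0.00194819
Highest score → fraudulent.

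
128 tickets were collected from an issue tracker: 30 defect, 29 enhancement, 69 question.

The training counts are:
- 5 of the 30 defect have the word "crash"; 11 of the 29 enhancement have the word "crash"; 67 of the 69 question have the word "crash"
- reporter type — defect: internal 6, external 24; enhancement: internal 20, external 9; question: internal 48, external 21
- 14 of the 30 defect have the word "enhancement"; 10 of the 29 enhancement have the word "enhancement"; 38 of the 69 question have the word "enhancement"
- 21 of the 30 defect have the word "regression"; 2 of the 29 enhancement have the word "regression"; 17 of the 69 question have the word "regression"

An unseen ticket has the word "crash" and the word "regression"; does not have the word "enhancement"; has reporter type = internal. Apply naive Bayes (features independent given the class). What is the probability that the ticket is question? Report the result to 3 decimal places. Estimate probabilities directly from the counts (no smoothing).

defect: (30/128) × (5/30) × (6/30) × (16/30) × (21/30) ≈ 0.00291667
enhancement: (29/128) × (11/29) × (20/29) × (19/29) × (2/29) ≈ 0.00267795
question: (69/128) × (67/69) × (48/69) × (31/69) × (17/69) ≈ 0.040306
P(question | x) = 0.040306 / 0.04590062 ≈ 0.878

0.878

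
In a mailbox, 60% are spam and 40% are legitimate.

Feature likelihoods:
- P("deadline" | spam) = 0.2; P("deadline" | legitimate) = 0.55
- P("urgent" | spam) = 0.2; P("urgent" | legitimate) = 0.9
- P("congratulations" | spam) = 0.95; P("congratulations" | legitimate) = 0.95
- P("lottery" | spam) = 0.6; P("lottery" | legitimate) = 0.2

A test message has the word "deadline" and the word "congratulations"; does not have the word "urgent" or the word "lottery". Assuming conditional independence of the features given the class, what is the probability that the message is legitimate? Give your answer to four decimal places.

0.3143

spam: 0.6 × 0.2 × (1−0.2) × 0.95 × (1−0.6) = 0.03648
legitimate: 0.4 × 0.55 × (1−0.9) × 0.95 × (1−0.2) = 0.01672
P(legitimate | x) = 0.01672 / 0.0532 ≈ 0.3143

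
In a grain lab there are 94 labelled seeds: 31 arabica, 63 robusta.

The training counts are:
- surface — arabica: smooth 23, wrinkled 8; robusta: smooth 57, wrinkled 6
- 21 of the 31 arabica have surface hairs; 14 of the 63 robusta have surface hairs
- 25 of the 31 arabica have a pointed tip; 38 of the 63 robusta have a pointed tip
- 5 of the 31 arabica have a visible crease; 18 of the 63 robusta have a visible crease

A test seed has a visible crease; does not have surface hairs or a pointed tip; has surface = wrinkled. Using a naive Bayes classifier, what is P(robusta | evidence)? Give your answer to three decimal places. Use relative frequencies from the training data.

0.868

arabica: (31/94) × (8/31) × (10/31) × (6/31) × (5/31) ≈ 0.000857035
robusta: (63/94) × (6/63) × (49/63) × (25/63) × (18/63) ≈ 0.00562873
P(robusta | x) = 0.00562873 / 0.006485765 ≈ 0.868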